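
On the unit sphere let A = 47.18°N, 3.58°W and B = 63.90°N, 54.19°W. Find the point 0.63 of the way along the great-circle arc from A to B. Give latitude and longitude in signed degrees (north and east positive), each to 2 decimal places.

60.22°, -30.02°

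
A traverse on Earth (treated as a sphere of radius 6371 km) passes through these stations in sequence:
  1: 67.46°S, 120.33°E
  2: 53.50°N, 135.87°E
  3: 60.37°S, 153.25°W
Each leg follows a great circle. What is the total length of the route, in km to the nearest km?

27639 km

Leg 1→2: central angle 2.1209 rad, distance 13512.2 km.
Leg 2→3: central angle 2.2173 rad, distance 14126.6 km.
Total: 13512.2 + 14126.6 ≈ 27639 km.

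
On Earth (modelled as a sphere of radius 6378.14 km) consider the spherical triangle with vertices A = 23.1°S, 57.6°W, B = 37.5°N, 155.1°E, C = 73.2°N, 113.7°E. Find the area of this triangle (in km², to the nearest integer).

74441343 km²

Side lengths (central angles): a = 0.7155, b = 2.2632, c = 2.5924 rad; semiperimeter s = 2.7855.
By l'Huilier's theorem, tan(E/4) = √[tan(s/2) tan((s−a)/2) tan((s−b)/2) tan((s−c)/2)], giving spherical excess E = 1.8299 rad.
Area = E·R² = 1.8299 × (6378.14)² ≈ 74441343 km².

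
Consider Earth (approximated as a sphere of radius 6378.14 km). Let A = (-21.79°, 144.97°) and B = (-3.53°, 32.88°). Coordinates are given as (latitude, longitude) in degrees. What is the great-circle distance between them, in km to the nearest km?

12135 km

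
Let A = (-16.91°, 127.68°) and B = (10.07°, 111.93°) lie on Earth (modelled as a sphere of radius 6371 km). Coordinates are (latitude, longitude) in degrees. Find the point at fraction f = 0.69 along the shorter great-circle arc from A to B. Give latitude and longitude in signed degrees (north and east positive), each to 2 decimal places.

1.69°, 116.76°

Central angle δ = 0.5437 rad. Interpolating on the sphere with fraction f = 0.69:
P = [sin((1−f)δ)·A + sin(fδ)·B] / sin δ = 0.3243·A + 0.7083·B in Cartesian coordinates,
giving P = (-0.4501, 0.8925, 0.0295), i.e. latitude 1.69°, longitude 116.76°.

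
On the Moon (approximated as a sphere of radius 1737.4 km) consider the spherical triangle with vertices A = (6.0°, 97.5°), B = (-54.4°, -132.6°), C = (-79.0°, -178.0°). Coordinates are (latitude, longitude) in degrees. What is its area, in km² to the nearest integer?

Side lengths (central angles): a = 0.5030, b = 1.6553, c = 2.0447 rad; semiperimeter s = 2.1015.
By l'Huilier's theorem, tan(E/4) = √[tan(s/2) tan((s−a)/2) tan((s−b)/2) tan((s−c)/2)], giving spherical excess E = 0.4286 rad.
Area = E·R² = 0.4286 × (1737.4)² ≈ 1293852 km².

1293852 km²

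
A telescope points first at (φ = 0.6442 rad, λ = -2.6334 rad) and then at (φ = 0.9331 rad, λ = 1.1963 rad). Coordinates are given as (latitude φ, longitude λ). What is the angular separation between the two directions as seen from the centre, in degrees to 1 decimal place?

In radians: φ₁ = 0.6442, φ₂ = 0.9331, Δλ = -140.574° = -2.4535 rad.
Haversine: a = sin²(Δφ/2) + cos φ₁ cos φ₂ sin²(Δλ/2) = 0.0207 + (0.7996)(0.5953)(0.8862) = 0.44259.
Central angle c = 2·arcsin(√a) = 1.45572 rad.
So the angular separation is 83.4°.

83.4°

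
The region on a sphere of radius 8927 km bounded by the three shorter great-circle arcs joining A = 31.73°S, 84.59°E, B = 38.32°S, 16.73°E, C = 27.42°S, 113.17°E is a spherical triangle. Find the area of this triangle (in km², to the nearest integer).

8560915 km²

Side lengths (central angles): a = 1.3619, b = 0.4390, c = 0.9550 rad; semiperimeter s = 1.3779.
By l'Huilier's theorem, tan(E/4) = √[tan(s/2) tan((s−a)/2) tan((s−b)/2) tan((s−c)/2)], giving spherical excess E = 0.1074 rad.
Area = E·R² = 0.1074 × (8927)² ≈ 8560915 km².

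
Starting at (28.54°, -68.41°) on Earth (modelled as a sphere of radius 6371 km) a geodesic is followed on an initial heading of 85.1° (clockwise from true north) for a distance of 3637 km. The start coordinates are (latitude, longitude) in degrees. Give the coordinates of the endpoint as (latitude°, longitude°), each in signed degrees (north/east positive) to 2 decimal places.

Angular distance δ = d/R = 3637/6371 = 0.57087 rad; initial bearing θ = 1.4853 rad.
sin φ₂ = sin φ₁ cos δ + cos φ₁ sin δ cos θ = (0.4778)(0.8414) + (0.8785)(0.5404)(0.0854) = 0.4426, so φ₂ = 26.27°.
Δλ = atan2(sin θ sin δ cos φ₁, cos δ − sin φ₁ sin φ₂) = atan2(0.4730, 0.6300) = 36.897°.
λ₂ = -68.410° + 36.897° = -31.51°.

26.27°, -31.51°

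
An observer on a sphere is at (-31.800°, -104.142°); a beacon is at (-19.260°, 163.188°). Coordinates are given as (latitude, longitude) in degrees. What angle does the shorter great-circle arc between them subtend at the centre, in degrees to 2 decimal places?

In radians: φ₁ = -0.5550, φ₂ = -0.3362, Δλ = -92.670° = -1.6174 rad.
cos c = sin φ₁ sin φ₂ + cos φ₁ cos φ₂ cos Δλ = (-0.5270)(-0.3299) + (0.8499)(0.9440)(-0.0466) = 0.13644,
so c = arccos(0.13644) = 1.43393 rad.
So the angular separation is 82.16°.

82.16°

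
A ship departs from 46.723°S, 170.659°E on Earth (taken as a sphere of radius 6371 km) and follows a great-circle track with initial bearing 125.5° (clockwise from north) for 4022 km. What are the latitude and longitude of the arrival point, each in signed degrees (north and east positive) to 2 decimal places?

Angular distance δ = d/R = 4022/6371 = 0.63130 rad; initial bearing θ = 2.1904 rad.
sin φ₂ = sin φ₁ cos δ + cos φ₁ sin δ cos θ = (-0.7280)(0.8073) + (0.6855)(0.5902)(-0.5807) = -0.8227, so φ₂ = -55.35°.
Δλ = atan2(sin θ sin δ cos φ₁, cos δ − sin φ₁ sin φ₂) = atan2(0.3294, 0.2083) = 57.689°.
λ₂ = 170.659° + 57.689° = 228.35° → -131.65° after wrapping to (−180°, 180°].

-55.35°, -131.65°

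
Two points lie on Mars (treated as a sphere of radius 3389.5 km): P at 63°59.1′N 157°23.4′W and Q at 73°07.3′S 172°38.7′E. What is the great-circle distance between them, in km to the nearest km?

8197 km

Let φ₁ = 1.1167 rad, φ₂ = -1.2762 rad, and Δλ = -0.5230 rad.
cos c = sin φ₁ sin φ₂ + cos φ₁ cos φ₂ cos Δλ = (0.8987)(-0.9569) + (0.4386)(0.2903)(0.8663) = -0.74964,
so c = arccos(-0.74964) = 2.41832 rad.
Distance = R·c = 3389.5 × 2.4183 ≈ 8197 km.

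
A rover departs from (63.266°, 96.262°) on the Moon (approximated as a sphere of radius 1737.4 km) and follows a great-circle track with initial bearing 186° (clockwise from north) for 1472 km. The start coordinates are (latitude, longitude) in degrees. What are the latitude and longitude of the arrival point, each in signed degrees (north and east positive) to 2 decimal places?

14.83°, 91.61°

Angular distance δ = d/R = 1472/1737.4 = 0.84724 rad; initial bearing θ = 3.2463 rad.
sin φ₂ = sin φ₁ cos δ + cos φ₁ sin δ cos θ = (0.8931)(0.6621) + (0.4498)(0.7495)(-0.9945) = 0.2560, so φ₂ = 14.83°.
Δλ = atan2(sin θ sin δ cos φ₁, cos δ − sin φ₁ sin φ₂) = atan2(-0.0352, 0.4334) = -4.648°.
λ₂ = 96.262° − 4.648° = 91.61°.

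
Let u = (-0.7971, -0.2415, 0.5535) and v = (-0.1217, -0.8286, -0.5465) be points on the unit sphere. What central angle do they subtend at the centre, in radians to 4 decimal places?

1.5762 rad

u·v = -0.0054; |u| = 1.0000, |v| = 1.0000.
cos θ = (u·v)/(|u||v|) = -0.0054, so θ = 1.5762 rad.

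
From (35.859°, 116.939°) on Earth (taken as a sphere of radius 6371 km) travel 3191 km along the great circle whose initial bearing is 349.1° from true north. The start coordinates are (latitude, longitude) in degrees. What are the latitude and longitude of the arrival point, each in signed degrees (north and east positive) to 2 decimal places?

63.64°, 105.14°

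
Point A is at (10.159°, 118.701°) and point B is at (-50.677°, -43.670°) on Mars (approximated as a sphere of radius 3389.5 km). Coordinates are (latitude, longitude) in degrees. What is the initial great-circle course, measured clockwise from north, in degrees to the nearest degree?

With φ₁ = 0.1773, φ₂ = -0.8845, Δλ = -2.8339 rad, the forward-azimuth formula gives
θ = atan2( sin Δλ cos φ₂ , cos φ₁ sin φ₂ − sin φ₁ cos φ₂ cos Δλ ) = atan2(-0.1919, -0.6549) = -163.67°.
Adding 360° brings this into [0°, 360°): 196°.

196°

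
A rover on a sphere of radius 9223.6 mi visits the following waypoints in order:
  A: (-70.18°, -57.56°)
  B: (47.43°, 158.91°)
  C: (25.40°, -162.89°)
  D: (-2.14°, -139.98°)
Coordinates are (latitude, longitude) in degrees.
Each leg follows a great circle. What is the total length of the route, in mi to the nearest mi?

36047 mi

Leg A→B: central angle 2.6410 rad, distance 24359.2 mi.
Leg B→C: central angle 0.6499 rad, distance 5994.7 mi.
Leg C→D: central angle 0.6172 rad, distance 5693.1 mi.
Total: 24359.2 + 5994.7 + 5693.1 ≈ 36047 mi.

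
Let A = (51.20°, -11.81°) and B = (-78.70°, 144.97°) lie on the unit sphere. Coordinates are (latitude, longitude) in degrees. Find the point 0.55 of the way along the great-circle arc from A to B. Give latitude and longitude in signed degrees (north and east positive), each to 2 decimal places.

The central angle between A and B is δ = 2.6405 rad.
With f = 0.55, the slerp weights are sin((1−f)δ)/sin δ = 1.9312 and sin(fδ)/sin δ = 2.0671.
Weighted sum of the unit vectors: (1.9312)·(0.6133,-0.1282,0.7793) + (2.0671)·(-0.1605,0.1125,-0.9806) = (0.8528, -0.0152, -0.5220).
Converting back: φ = atan2(z, √(x²+y²)) = -31.46°, λ = atan2(y, x) = -1.02°.

-31.46°, -1.02°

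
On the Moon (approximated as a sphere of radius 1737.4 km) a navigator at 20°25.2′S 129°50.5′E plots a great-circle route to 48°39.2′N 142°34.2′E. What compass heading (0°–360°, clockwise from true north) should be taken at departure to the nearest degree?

With φ₁ = -0.3564, φ₂ = 0.8492, Δλ = 0.2222 rad, the forward-azimuth formula gives
θ = atan2( sin Δλ cos φ₂ , cos φ₁ sin φ₂ − sin φ₁ cos φ₂ cos Δλ ) = atan2(0.1456, 0.9284) = 8.91°.
So the initial bearing is 9°.

9°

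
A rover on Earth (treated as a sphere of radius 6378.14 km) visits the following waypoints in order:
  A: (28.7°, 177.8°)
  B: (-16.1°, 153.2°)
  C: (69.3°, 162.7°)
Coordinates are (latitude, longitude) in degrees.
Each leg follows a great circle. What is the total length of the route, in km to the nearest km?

Leg A→B: central angle 0.8853 rad, distance 5646.4 km.
Leg B→C: central angle 1.4952 rad, distance 9536.5 km.
Total: 5646.4 + 9536.5 ≈ 15183 km.

15183 km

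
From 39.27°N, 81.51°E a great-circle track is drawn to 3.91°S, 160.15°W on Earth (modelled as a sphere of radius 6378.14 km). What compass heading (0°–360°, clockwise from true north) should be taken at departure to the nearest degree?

Δλ = 118.340° = 2.0654 rad.
y = sin Δλ · cos φ₂ = (0.8801)(0.9977) = 0.8781
x = cos φ₁ sin φ₂ − sin φ₁ cos φ₂ cos Δλ = (0.7742)(-0.0682) − (0.6330)(0.9977)(-0.4747) = 0.2470
θ = atan2(y, x) = 74.29°, so the bearing is 74°.

74°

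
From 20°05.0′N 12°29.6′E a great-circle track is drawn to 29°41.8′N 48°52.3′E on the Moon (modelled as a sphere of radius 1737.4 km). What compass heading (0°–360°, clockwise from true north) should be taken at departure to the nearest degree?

66°

With φ₁ = 0.3505, φ₂ = 0.5183, Δλ = 0.6349 rad, the forward-azimuth formula gives
θ = atan2( sin Δλ cos φ₂ , cos φ₁ sin φ₂ − sin φ₁ cos φ₂ cos Δλ ) = atan2(0.5152, 0.2251) = 66.40°.
So the initial bearing is 66°.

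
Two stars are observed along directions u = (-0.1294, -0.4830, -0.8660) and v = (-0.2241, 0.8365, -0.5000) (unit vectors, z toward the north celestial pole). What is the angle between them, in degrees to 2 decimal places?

86.68°

u·v = 0.0580; |u| = 1.0000, |v| = 1.0000.
cos θ = (u·v)/(|u||v|) = 0.0580, so θ = 86.68°.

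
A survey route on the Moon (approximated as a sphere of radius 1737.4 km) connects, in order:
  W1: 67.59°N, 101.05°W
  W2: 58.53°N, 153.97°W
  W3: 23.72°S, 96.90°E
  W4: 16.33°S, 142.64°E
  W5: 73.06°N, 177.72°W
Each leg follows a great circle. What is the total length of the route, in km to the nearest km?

Leg W1→W2: central angle 0.4311 rad, distance 749.0 km.
Leg W2→W3: central angle 2.0941 rad, distance 3638.3 km.
Leg W3→W4: central angle 0.7579 rad, distance 1316.8 km.
Leg W4→W5: central angle 1.6245 rad, distance 2822.4 km.
Total: 749.0 + 3638.3 + 1316.8 + 2822.4 ≈ 8526 km.

8526 km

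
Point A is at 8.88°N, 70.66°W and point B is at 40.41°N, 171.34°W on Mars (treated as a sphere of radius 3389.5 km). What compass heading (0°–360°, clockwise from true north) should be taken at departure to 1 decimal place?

With φ₁ = 0.1550, φ₂ = 0.7053, Δλ = -1.7572 rad, the forward-azimuth formula gives
θ = atan2( sin Δλ cos φ₂ , cos φ₁ sin φ₂ − sin φ₁ cos φ₂ cos Δλ ) = atan2(-0.7482, 0.6623) = -48.49°.
Adding 360° brings this into [0°, 360°): 311.5°.

311.5°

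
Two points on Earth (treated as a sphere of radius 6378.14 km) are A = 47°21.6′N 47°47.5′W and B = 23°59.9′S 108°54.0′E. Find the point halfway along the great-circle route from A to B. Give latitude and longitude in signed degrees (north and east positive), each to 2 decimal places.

Central angle δ = 2.6210 rad. Interpolating on the sphere with fraction f = 0.5:
P = [sin((1−f)δ)·A + sin(fδ)·B] / sin δ = 1.9427·A + 1.9427·B in Cartesian coordinates,
giving P = (0.3092, 0.7043, 0.6390), i.e. latitude 39.72°, longitude 66.30°.

39.72°, 66.30°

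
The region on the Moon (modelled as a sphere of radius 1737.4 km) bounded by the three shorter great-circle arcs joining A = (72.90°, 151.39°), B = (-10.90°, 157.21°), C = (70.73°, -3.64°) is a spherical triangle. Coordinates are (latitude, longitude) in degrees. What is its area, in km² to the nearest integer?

343136 km²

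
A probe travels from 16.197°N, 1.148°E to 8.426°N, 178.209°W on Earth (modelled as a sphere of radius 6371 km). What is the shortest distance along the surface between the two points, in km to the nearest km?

17276 km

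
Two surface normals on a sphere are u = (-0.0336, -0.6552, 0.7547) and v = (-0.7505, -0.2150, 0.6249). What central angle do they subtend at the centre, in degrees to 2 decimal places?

u·v = 0.6377; |u| = 1.0000, |v| = 1.0000.
cos θ = (u·v)/(|u||v|) = 0.6377, so θ = 50.38°.

50.38°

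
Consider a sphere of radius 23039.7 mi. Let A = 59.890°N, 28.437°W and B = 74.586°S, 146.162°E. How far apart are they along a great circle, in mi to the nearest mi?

In radians: φ₁ = 1.0453, φ₂ = -1.3018, Δλ = 174.599° = 3.0473 rad.
Haversine: a = sin²(Δφ/2) + cos φ₁ cos φ₂ sin²(Δλ/2) = 0.8503 + (0.5017)(0.2658)(0.9978) = 0.98335.
Central angle c = 2·arcsin(√a) = 2.88278 rad.
Distance = R·c = 23039.7 × 2.8828 ≈ 66418 mi.

66418 mi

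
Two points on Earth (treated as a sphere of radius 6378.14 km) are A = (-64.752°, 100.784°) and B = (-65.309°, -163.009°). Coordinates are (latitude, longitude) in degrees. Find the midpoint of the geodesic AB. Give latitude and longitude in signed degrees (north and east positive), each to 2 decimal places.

The central angle between A and B is δ = 0.6393 rad.
With f = 0.5, the slerp weights are sin((1−f)δ)/sin δ = 0.5267 and sin(fδ)/sin δ = 0.5267.
Weighted sum of the unit vectors: (0.5267)·(-0.0798,0.4190,-0.9045) + (0.5267)·(-0.3995,-0.1221,-0.9086) = (-0.2524, 0.1564, -0.9549).
Converting back: φ = atan2(z, √(x²+y²)) = -72.73°, λ = atan2(y, x) = 148.22°.

-72.73°, 148.22°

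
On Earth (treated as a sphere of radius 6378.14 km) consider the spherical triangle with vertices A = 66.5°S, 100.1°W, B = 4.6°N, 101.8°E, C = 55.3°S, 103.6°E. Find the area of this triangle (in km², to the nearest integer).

5711453 km²

Side lengths (central angles): a = 1.0458, b = 0.9931, c = 2.0290 rad; semiperimeter s = 2.0339.
By l'Huilier's theorem, tan(E/4) = √[tan(s/2) tan((s−a)/2) tan((s−b)/2) tan((s−c)/2)], giving spherical excess E = 0.1404 rad.
Area = E·R² = 0.1404 × (6378.14)² ≈ 5711453 km².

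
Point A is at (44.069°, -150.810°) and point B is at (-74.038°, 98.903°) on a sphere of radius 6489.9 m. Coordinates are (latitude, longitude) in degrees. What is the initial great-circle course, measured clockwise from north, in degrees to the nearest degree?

202°

With φ₁ = 0.7691, φ₂ = -1.2922, Δλ = -1.9249 rad, the forward-azimuth formula gives
θ = atan2( sin Δλ cos φ₂ , cos φ₁ sin φ₂ − sin φ₁ cos φ₂ cos Δλ ) = atan2(-0.2579, -0.6245) = -157.56°.
Adding 360° brings this into [0°, 360°): 202°.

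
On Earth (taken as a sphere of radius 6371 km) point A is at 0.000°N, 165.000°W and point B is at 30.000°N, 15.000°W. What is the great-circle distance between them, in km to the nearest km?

15411 km

In radians: φ₁ = 0.0000, φ₂ = 0.5236, Δλ = 150.000° = 2.6180 rad.
Haversine: a = sin²(Δφ/2) + cos φ₁ cos φ₂ sin²(Δλ/2) = 0.0670 + (1.0000)(0.8660)(0.9330) = 0.87500.
Central angle c = 2·arcsin(√a) = 2.41886 rad.
Distance = R·c = 6371 × 2.4189 ≈ 15411 km.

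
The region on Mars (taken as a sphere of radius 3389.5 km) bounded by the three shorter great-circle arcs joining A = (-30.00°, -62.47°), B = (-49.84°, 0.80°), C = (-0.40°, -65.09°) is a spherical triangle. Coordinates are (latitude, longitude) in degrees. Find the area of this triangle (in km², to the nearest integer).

Side lengths (central angles): a = 1.2987, b = 0.5184, c = 0.8849 rad; semiperimeter s = 1.3510.
By l'Huilier's theorem, tan(E/4) = √[tan(s/2) tan((s−a)/2) tan((s−b)/2) tan((s−c)/2)], giving spherical excess E = 0.1876 rad.
Area = E·R² = 0.1876 × (3389.5)² ≈ 2154716 km².

2154716 km²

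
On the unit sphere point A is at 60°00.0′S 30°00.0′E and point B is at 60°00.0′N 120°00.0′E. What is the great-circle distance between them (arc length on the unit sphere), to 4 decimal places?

Let φ₁ = -1.0472 rad, φ₂ = 1.0472 rad, and Δλ = 1.5708 rad.
cos c = sin φ₁ sin φ₂ + cos φ₁ cos φ₂ cos Δλ = (-0.8660)(0.8660) + (0.5000)(0.5000)(0.0000) = -0.75000,
so c = arccos(-0.75000) = 2.41886 rad.
On the unit sphere the arc length equals the central angle: 2.4189.

2.4189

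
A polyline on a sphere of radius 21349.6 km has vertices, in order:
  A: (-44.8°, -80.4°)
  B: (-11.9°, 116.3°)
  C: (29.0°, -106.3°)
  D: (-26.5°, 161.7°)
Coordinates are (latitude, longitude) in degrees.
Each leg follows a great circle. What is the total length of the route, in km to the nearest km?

135000 km

Leg A→B: central angle 2.1173 rad, distance 45204.4 km.
Leg B→C: central angle 2.3890 rad, distance 51004.8 km.
Leg C→D: central angle 1.8169 rad, distance 38790.3 km.
Total: 45204.4 + 51004.8 + 38790.3 ≈ 135000 km.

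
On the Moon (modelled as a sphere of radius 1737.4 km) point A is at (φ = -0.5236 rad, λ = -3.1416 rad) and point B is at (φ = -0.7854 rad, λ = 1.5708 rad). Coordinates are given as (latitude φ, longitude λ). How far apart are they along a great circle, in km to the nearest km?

2101 km

Let φ₁ = -0.5236 rad, φ₂ = -0.7854 rad, and Δλ = -1.5708 rad.
cos c = sin φ₁ sin φ₂ + cos φ₁ cos φ₂ cos Δλ = (-0.5000)(-0.7071) + (0.8660)(0.7071)(0.0000) = 0.35356,
so c = arccos(0.35356) = 1.20942 rad.
Distance = R·c = 1737.4 × 1.2094 ≈ 2101 km.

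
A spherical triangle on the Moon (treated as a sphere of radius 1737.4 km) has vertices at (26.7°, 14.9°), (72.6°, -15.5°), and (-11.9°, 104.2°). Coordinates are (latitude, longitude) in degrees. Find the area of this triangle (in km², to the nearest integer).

3082496 km²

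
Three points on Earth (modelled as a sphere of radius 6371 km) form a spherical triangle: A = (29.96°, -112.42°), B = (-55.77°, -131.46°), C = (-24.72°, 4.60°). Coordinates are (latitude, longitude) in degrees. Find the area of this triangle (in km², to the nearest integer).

86206175 km²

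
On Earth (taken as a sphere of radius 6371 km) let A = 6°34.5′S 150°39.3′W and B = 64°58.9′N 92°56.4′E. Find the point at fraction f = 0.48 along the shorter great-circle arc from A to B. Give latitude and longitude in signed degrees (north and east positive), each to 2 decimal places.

The central angle between A and B is δ = 1.8656 rad.
With f = 0.48, the slerp weights are sin((1−f)δ)/sin δ = 0.8622 and sin(fδ)/sin δ = 0.8157.
Weighted sum of the unit vectors: (0.8622)·(-0.8660,-0.4868,-0.1145) + (0.8157)·(-0.0217,0.4224,0.9062) = (-0.7643, -0.0752, 0.6405).
Converting back: φ = atan2(z, √(x²+y²)) = 39.83°, λ = atan2(y, x) = -174.38°.

39.83°, -174.38°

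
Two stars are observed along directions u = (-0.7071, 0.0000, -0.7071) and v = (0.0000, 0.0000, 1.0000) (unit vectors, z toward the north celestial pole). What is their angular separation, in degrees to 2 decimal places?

135.00°

u·v = -0.7071; |u| = 1.0000, |v| = 1.0000.
cos θ = (u·v)/(|u||v|) = -0.7071, so θ = 135.00°.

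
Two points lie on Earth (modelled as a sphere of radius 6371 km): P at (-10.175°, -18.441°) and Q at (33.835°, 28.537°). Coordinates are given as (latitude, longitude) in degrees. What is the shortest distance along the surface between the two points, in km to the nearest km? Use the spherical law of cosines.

6966 km

In radians: φ₁ = -0.1776, φ₂ = 0.5905, Δλ = 46.978° = 0.8199 rad.
cos c = sin φ₁ sin φ₂ + cos φ₁ cos φ₂ cos Δλ = (-0.1767)(0.5568) + (0.9843)(0.8306)(0.6823) = 0.45946,
so c = arccos(0.45946) = 1.09341 rad.
Distance = R·c = 6371 × 1.0934 ≈ 6966 km.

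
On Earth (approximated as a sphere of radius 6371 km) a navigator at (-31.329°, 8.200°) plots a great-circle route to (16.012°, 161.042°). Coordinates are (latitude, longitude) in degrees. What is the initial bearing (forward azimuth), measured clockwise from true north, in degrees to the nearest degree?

With φ₁ = -0.5468, φ₂ = 0.2795, Δλ = 2.6676 rad, the forward-azimuth formula gives
θ = atan2( sin Δλ cos φ₂ , cos φ₁ sin φ₂ − sin φ₁ cos φ₂ cos Δλ ) = atan2(0.4387, -0.2091) = 115.48°.
So the initial bearing is 115°.

115°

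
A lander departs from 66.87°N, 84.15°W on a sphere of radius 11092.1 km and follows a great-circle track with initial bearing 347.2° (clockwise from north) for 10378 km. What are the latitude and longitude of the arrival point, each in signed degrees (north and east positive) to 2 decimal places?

Angular distance δ = d/R = 10378/11092.1 = 0.93562 rad; initial bearing θ = 6.0598 rad.
sin φ₂ = sin φ₁ cos δ + cos φ₁ sin δ cos θ = (0.9196)(0.5933) + (0.3928)(0.8050)(0.9751) = 0.8540, so φ₂ = 58.65°.
Δλ = atan2(sin θ sin δ cos φ₁, cos δ − sin φ₁ sin φ₂) = atan2(-0.0701, -0.1920) = -159.955°.
λ₂ = -84.150° − 159.955° = -244.11° → 115.89° after wrapping to (−180°, 180°].

58.65°, 115.89°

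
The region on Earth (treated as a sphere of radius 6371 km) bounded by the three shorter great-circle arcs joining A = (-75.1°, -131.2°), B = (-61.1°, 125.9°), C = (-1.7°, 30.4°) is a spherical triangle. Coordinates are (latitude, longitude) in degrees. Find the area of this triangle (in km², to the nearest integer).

Side lengths (central angles): a = 1.5911, b = 1.7877, c = 0.6124 rad; semiperimeter s = 1.9956.
By l'Huilier's theorem, tan(E/4) = √[tan(s/2) tan((s−a)/2) tan((s−b)/2) tan((s−c)/2)], giving spherical excess E = 0.6568 rad.
Area = E·R² = 0.6568 × (6371)² ≈ 26659008 km².

26659008 km²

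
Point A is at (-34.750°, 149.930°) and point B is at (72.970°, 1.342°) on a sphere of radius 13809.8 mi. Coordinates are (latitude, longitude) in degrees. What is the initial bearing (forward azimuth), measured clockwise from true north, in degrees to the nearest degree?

347°

Δλ = -148.588° = -2.5933 rad.
y = sin Δλ · cos φ₂ = (-0.5212)(0.2929) = -0.1526
x = cos φ₁ sin φ₂ − sin φ₁ cos φ₂ cos Δλ = (0.8216)(0.9562) − (-0.5700)(0.2929)(-0.8534) = 0.6431
θ = atan2(y, x) = -13.35°; adding 360° gives 347°.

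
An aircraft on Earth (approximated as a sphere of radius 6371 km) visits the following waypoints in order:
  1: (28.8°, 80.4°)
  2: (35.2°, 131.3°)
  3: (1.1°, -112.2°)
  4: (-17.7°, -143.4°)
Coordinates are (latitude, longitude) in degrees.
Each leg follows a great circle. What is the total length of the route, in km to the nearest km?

21114 km

Leg 1→2: central angle 0.7535 rad, distance 4800.5 km.
Leg 2→3: central angle 1.9321 rad, distance 12309.3 km.
Leg 3→4: central angle 0.6285 rad, distance 4004.4 km.
Total: 4800.5 + 12309.3 + 4004.4 ≈ 21114 km.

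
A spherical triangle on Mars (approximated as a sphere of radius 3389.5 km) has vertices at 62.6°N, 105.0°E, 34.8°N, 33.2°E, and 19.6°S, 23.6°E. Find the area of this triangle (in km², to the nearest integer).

Side lengths (central angles): a = 0.9627, b = 1.8059, c = 0.8960 rad; semiperimeter s = 1.8323.
By l'Huilier's theorem, tan(E/4) = √[tan(s/2) tan((s−a)/2) tan((s−b)/2) tan((s−c)/2)], giving spherical excess E = 0.2539 rad.
Area = E·R² = 0.2539 × (3389.5)² ≈ 2916730 km².

2916730 km²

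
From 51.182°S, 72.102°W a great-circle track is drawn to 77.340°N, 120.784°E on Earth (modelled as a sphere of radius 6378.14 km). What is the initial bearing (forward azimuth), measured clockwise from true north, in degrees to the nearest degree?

354°

Δλ = -167.114° = -2.9167 rad.
y = sin Δλ · cos φ₂ = (-0.2230)(0.2192) = -0.0489
x = cos φ₁ sin φ₂ − sin φ₁ cos φ₂ cos Δλ = (0.6268)(0.9757) − (-0.7791)(0.2192)(-0.9748) = 0.4451
θ = atan2(y, x) = -6.27°; adding 360° gives 354°.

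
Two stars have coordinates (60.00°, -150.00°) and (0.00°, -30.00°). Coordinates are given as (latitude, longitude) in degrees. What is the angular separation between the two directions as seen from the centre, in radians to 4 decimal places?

1.8235 rad

With latitudes φ₁ = 60.000°, φ₂ = 0.000° and longitude difference Δλ = 120.000°:
Haversine: a = sin²(Δφ/2) + cos φ₁ cos φ₂ sin²(Δλ/2) = 0.2500 + (0.5000)(1.0000)(0.7500) = 0.62500.
Central angle c = 2·arcsin(√a) = 1.82348 rad.
So the angular separation is 1.8235 rad.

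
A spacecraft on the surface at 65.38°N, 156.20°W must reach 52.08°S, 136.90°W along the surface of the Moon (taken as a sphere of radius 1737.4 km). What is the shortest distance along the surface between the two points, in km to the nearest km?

3590 km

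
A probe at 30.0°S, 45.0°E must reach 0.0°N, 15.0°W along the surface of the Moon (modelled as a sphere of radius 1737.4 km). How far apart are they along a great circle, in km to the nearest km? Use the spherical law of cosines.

1951 km

In radians: φ₁ = -0.5236, φ₂ = 0.0000, Δλ = -60.000° = -1.0472 rad.
cos c = sin φ₁ sin φ₂ + cos φ₁ cos φ₂ cos Δλ = (-0.5000)(0.0000) + (0.8660)(1.0000)(0.5000) = 0.43301,
so c = arccos(0.43301) = 1.12296 rad.
Distance = R·c = 1737.4 × 1.1230 ≈ 1951 km.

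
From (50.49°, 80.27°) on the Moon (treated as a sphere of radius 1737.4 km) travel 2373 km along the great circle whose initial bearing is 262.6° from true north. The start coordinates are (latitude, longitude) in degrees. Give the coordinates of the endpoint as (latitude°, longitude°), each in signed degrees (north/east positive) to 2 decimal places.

4.40°, 3.42°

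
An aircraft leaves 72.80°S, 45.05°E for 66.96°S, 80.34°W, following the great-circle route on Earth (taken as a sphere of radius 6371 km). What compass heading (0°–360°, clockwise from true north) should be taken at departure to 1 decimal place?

With φ₁ = -1.2706, φ₂ = -1.1687, Δλ = -2.1885 rad, the forward-azimuth formula gives
θ = atan2( sin Δλ cos φ₂ , cos φ₁ sin φ₂ − sin φ₁ cos φ₂ cos Δλ ) = atan2(-0.3191, -0.4886) = -146.86°.
Adding 360° brings this into [0°, 360°): 213.1°.

213.1°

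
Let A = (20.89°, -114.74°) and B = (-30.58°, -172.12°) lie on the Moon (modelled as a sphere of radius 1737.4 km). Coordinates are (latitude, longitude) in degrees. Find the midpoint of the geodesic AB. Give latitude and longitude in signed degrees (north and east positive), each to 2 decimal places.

Central angle δ = 1.3159 rad. Interpolating on the sphere with fraction f = 0.5:
P = [sin((1−f)δ)·A + sin(fδ)·B] / sin δ = 0.6319·A + 0.6319·B in Cartesian coordinates,
giving P = (-0.7860, -0.6108, -0.0962), i.e. latitude -5.52°, longitude -142.15°.

-5.52°, -142.15°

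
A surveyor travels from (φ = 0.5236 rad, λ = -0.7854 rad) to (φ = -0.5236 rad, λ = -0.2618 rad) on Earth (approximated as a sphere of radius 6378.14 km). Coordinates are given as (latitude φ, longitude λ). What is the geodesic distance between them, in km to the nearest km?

7397 km

In radians: φ₁ = 0.5236, φ₂ = -0.5236, Δλ = 30.000° = 0.5236 rad.
Haversine: a = sin²(Δφ/2) + cos φ₁ cos φ₂ sin²(Δλ/2) = 0.2500 + (0.8660)(0.8660)(0.0670) = 0.30024.
Central angle c = 2·arcsin(√a) = 1.15981 rad.
Distance = R·c = 6378.14 × 1.1598 ≈ 7397 km.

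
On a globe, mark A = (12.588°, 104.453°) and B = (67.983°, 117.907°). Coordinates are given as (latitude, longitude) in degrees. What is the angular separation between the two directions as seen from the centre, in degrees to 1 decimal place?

56.1°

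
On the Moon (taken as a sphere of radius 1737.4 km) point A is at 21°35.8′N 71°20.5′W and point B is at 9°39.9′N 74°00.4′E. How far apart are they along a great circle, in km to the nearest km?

With latitudes φ₁ = 21.597°, φ₂ = 9.665° and longitude difference Δλ = 145.348°:
cos c = sin φ₁ sin φ₂ + cos φ₁ cos φ₂ cos Δλ = (0.3681)(0.1679) + (0.9298)(0.9858)(-0.8226) = -0.69222,
so c = arccos(-0.69222) = 2.33536 rad.
Distance = R·c = 1737.4 × 2.3354 ≈ 4057 km.

4057 km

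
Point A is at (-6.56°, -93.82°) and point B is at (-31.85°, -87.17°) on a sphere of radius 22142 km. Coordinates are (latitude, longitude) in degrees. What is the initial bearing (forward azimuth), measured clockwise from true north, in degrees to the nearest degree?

With φ₁ = -0.1145, φ₂ = -0.5559, Δλ = 0.1161 rad, the forward-azimuth formula gives
θ = atan2( sin Δλ cos φ₂ , cos φ₁ sin φ₂ − sin φ₁ cos φ₂ cos Δλ ) = atan2(0.0984, -0.4279) = 167.05°.
So the initial bearing is 167°.

167°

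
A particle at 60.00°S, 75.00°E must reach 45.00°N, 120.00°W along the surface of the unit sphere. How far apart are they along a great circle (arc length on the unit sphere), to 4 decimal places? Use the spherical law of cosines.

With latitudes φ₁ = -60.000°, φ₂ = 45.000° and longitude difference Δλ = 165.000°:
cos c = sin φ₁ sin φ₂ + cos φ₁ cos φ₂ cos Δλ = (-0.8660)(0.7071) + (0.5000)(0.7071)(-0.9659) = -0.95388,
so c = arccos(-0.95388) = 2.83670 rad.
On the unit sphere the arc length equals the central angle: 2.8367.

2.8367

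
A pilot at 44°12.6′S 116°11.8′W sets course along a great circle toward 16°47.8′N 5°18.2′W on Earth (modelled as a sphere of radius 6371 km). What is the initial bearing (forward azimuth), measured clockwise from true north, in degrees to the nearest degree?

With φ₁ = -0.7716, φ₂ = 0.2932, Δλ = 1.9355 rad, the forward-azimuth formula gives
θ = atan2( sin Δλ cos φ₂ , cos φ₁ sin φ₂ − sin φ₁ cos φ₂ cos Δλ ) = atan2(0.8944, -0.0309) = 91.98°.
So the initial bearing is 92°.

92°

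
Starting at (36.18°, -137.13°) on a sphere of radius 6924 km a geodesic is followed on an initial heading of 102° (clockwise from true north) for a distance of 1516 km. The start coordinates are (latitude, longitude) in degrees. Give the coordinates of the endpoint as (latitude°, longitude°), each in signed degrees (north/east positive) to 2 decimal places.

Angular distance δ = d/R = 1516/6924 = 0.21895 rad; initial bearing θ = 1.7802 rad.
sin φ₂ = sin φ₁ cos δ + cos φ₁ sin δ cos θ = (0.5903)(0.9761) + (0.8072)(0.2172)(-0.2079) = 0.5398, so φ₂ = 32.67°.
Δλ = atan2(sin θ sin δ cos φ₁, cos δ − sin φ₁ sin φ₂) = atan2(0.1715, 0.6575) = 14.619°.
λ₂ = -137.130° + 14.619° = -122.51°.

32.67°, -122.51°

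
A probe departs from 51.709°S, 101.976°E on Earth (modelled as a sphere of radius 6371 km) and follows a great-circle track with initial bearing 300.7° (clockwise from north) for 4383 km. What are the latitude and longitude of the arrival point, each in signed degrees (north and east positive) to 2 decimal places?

Angular distance δ = d/R = 4383/6371 = 0.68796 rad; initial bearing θ = 5.2482 rad.
sin φ₂ = sin φ₁ cos δ + cos φ₁ sin δ cos θ = (-0.7849)(0.7725) + (0.6197)(0.6350)(0.5105) = -0.4055, so φ₂ = -23.92°.
Δλ = atan2(sin θ sin δ cos φ₁, cos δ − sin φ₁ sin φ₂) = atan2(-0.3383, 0.4543) = -36.675°.
λ₂ = 101.976° − 36.675° = 65.30°.

-23.92°, 65.30°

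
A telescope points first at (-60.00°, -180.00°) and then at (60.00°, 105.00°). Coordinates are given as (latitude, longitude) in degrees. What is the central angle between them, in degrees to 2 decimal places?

133.26°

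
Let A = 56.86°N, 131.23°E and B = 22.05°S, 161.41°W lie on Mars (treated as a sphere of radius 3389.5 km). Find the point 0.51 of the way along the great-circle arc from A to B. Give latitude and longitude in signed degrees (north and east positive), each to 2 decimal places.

19.53°, 175.18°

The central angle between A and B is δ = 1.6904 rad.
With f = 0.51, the slerp weights are sin((1−f)δ)/sin δ = 0.7421 and sin(fδ)/sin δ = 0.7647.
Weighted sum of the unit vectors: (0.7421)·(-0.3603,0.4111,0.8373) + (0.7647)·(-0.8785,-0.2955,-0.3754) = (-0.9391, 0.0792, 0.3343).
Converting back: φ = atan2(z, √(x²+y²)) = 19.53°, λ = atan2(y, x) = 175.18°.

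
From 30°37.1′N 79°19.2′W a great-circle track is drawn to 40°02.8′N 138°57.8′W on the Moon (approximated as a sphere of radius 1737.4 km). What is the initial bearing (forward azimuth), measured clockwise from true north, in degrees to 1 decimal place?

With φ₁ = 0.5344, φ₂ = 0.6989, Δλ = -1.0410 rad, the forward-azimuth formula gives
θ = atan2( sin Δλ cos φ₂ , cos φ₁ sin φ₂ − sin φ₁ cos φ₂ cos Δλ ) = atan2(-0.6606, 0.3567) = -61.63°.
Adding 360° brings this into [0°, 360°): 298.4°.

298.4°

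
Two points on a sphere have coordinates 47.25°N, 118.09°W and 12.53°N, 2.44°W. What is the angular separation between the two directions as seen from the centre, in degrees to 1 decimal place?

In radians: φ₁ = 0.8247, φ₂ = 0.2187, Δλ = 115.650° = 2.0185 rad.
Haversine: a = sin²(Δφ/2) + cos φ₁ cos φ₂ sin²(Δλ/2) = 0.0890 + (0.6788)(0.9762)(0.7164) = 0.56376.
Central angle c = 2·arcsin(√a) = 1.69867 rad.
So the angular separation is 97.3°.

97.3°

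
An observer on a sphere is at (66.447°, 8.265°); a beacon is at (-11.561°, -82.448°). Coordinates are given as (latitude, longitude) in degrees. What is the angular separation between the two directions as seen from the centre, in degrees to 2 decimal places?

In radians: φ₁ = 1.1597, φ₂ = -0.2018, Δλ = -90.713° = -1.5832 rad.
Haversine: a = sin²(Δφ/2) + cos φ₁ cos φ₂ sin²(Δλ/2) = 0.3961 + (0.3996)(0.9797)(0.5062) = 0.59429.
Central angle c = 2·arcsin(√a) = 1.76052 rad.
So the angular separation is 100.87°.

100.87°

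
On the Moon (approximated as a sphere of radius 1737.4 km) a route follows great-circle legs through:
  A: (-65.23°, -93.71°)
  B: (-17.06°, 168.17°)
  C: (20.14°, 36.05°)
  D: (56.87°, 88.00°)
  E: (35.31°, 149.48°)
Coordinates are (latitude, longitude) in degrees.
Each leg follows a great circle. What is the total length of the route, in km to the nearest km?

9436 km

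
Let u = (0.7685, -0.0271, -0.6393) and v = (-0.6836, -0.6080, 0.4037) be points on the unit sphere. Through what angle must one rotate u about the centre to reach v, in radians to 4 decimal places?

2.4449 rad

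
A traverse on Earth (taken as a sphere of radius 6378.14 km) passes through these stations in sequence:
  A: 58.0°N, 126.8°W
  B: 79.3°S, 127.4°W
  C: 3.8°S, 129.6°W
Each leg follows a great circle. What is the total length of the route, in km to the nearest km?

23690 km

Leg A→B: central angle 2.3963 rad, distance 15284.2 km.
Leg B→C: central angle 1.3179 rad, distance 8405.5 km.
Total: 15284.2 + 8405.5 ≈ 23690 km.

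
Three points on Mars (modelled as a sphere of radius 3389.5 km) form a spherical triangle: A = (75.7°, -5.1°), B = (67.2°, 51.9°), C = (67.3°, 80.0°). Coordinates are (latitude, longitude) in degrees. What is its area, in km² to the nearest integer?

328518 km²

Side lengths (central angles): a = 0.1880, b = 0.4462, c = 0.3319 rad; semiperimeter s = 0.4831.
By l'Huilier's theorem, tan(E/4) = √[tan(s/2) tan((s−a)/2) tan((s−b)/2) tan((s−c)/2)], giving spherical excess E = 0.0286 rad.
Area = E·R² = 0.0286 × (3389.5)² ≈ 328518 km².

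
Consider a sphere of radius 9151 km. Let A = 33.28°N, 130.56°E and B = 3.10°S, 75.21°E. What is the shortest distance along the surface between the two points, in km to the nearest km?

Let φ₁ = 0.5808 rad, φ₂ = -0.0541 rad, and Δλ = -0.9660 rad.
Haversine: a = sin²(Δφ/2) + cos φ₁ cos φ₂ sin²(Δλ/2) = 0.0974 + (0.8360)(0.9985)(0.2157) = 0.27753.
Central angle c = 2·arcsin(√a) = 1.10968 rad.
Distance = R·c = 9151 × 1.1097 ≈ 10155 km.

10155 km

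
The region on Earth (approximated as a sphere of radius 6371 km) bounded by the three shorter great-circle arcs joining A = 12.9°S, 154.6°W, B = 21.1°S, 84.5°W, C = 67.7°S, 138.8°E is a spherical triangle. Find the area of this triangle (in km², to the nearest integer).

Side lengths (central angles): a = 1.4953, b = 1.2095, c = 1.1703 rad; semiperimeter s = 1.9375.
By l'Huilier's theorem, tan(E/4) = √[tan(s/2) tan((s−a)/2) tan((s−b)/2) tan((s−c)/2)], giving spherical excess E = 0.8826 rad.
Area = E·R² = 0.8826 × (6371)² ≈ 35824765 km².

35824765 km²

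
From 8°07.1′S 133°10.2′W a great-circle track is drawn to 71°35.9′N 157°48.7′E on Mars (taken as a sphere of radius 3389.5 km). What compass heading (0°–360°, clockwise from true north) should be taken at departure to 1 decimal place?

342.9°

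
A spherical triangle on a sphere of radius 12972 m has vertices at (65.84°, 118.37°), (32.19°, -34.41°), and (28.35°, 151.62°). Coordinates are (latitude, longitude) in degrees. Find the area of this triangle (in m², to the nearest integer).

Side lengths (central angles): a = 2.0802, b = 0.7459, c = 1.3918 rad; semiperimeter s = 2.1090.
By l'Huilier's theorem, tan(E/4) = √[tan(s/2) tan((s−a)/2) tan((s−b)/2) tan((s−c)/2)], giving spherical excess E = 0.3499 rad.
Area = E·R² = 0.3499 × (12972)² ≈ 58873708 m².

58873708 m²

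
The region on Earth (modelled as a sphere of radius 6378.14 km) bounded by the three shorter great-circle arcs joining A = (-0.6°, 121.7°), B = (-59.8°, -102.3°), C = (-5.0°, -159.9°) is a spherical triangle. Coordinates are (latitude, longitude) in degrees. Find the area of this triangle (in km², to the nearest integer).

Side lengths (central angles): a = 1.2198, b = 1.3682, c = 1.9313 rad; semiperimeter s = 2.2597.
By l'Huilier's theorem, tan(E/4) = √[tan(s/2) tan((s−a)/2) tan((s−b)/2) tan((s−c)/2)], giving spherical excess E = 1.2019 rad.
Area = E·R² = 1.2019 × (6378.14)² ≈ 48893583 km².

48893583 km²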